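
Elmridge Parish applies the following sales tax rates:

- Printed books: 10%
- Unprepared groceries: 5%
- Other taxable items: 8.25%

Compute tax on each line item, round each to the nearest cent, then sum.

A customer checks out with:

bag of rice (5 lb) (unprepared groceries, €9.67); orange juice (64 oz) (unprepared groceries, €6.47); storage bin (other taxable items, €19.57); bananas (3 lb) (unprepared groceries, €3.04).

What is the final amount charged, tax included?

€41.31

Bag of rice (5 lb) €9.67: unprepared groceries → 5% → €0.48
Orange juice (64 oz) €6.47: unprepared groceries → 5% → €0.32
Storage bin €19.57: other taxable items → 8.25% → €1.61
Bananas (3 lb) €3.04: unprepared groceries → 5% → €0.15
Subtotal = €38.75; tax = €2.56; total due = €41.31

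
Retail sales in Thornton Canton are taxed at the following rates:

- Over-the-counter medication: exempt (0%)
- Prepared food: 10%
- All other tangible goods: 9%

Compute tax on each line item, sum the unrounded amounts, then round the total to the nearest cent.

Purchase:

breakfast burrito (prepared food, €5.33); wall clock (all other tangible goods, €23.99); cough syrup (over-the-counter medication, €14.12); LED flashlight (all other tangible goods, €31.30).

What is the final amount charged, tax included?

Breakfast burrito €5.33: prepared food → 10% → €0.533
Wall clock €23.99: all other tangible goods → 9% → €2.1591
Cough syrup €14.12: over-the-counter medication → 0% → €0.00
LED flashlight €31.30: all other tangible goods → 9% → €2.817
Subtotal = €74.74; unrounded tax = €5.5091 → €5.51; total due = €80.25

€80.25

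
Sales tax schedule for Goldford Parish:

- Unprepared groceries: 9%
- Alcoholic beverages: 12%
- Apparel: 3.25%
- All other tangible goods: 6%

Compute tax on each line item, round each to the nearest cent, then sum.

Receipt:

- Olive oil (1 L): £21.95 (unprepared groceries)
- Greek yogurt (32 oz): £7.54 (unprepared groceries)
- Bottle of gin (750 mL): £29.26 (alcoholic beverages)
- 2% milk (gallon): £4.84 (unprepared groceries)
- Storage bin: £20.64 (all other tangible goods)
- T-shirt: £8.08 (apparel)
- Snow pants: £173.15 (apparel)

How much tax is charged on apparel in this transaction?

£5.89

T-shirt £8.08: apparel → 3.25% → £0.26
Snow pants £173.15: apparel → 3.25% → £5.63
Tax on apparel = £0.26 + £5.63 = £5.89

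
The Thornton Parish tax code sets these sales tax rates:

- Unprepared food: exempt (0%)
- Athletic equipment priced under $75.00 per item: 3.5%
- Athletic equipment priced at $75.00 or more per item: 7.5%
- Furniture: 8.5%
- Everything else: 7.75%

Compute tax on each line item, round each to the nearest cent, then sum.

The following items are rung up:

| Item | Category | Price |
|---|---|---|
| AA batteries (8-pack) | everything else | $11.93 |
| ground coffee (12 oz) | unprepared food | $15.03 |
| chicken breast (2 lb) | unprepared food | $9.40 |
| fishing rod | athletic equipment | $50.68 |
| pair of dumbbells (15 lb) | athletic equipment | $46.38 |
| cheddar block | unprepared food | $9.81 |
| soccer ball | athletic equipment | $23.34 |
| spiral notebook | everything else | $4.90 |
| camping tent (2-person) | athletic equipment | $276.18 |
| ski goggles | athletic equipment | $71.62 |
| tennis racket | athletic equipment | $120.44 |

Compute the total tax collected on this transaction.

AA batteries (8-pack) $11.93: everything else → 7.75% → $0.92
Ground coffee (12 oz) $15.03: unprepared food → 0% → $0.00
Chicken breast (2 lb) $9.40: unprepared food → 0% → $0.00
Fishing rod $50.68: athletic equipment, under $75.00 → 3.5% → $1.77
Pair of dumbbells (15 lb) $46.38: athletic equipment, under $75.00 → 3.5% → $1.62
Cheddar block $9.81: unprepared food → 0% → $0.00
Soccer ball $23.34: athletic equipment, under $75.00 → 3.5% → $0.82
Spiral notebook $4.90: everything else → 7.75% → $0.38
Camping tent (2-person) $276.18: athletic equipment, $75.00 or more → 7.5% → $20.71
Ski goggles $71.62: athletic equipment, under $75.00 → 3.5% → $2.51
Tennis racket $120.44: athletic equipment, $75.00 or more → 7.5% → $9.03
Total tax = $0.92 + $1.77 + $1.62 + $0.82 + $0.38 + $20.71 + $2.51 + $9.03 = $37.76

$37.76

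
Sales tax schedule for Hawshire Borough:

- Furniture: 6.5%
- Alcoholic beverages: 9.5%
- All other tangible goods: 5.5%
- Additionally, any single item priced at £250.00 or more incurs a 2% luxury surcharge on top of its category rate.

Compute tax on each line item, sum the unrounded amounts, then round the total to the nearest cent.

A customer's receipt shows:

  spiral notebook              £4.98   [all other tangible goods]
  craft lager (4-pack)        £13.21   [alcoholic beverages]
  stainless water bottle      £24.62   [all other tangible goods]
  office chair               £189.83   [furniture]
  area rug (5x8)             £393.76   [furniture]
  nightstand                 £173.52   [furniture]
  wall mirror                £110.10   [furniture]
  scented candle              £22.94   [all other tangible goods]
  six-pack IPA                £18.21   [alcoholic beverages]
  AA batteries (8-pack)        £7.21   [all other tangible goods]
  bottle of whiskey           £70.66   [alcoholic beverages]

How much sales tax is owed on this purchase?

£77.23

Spiral notebook £4.98: all other tangible goods → 5.5% → £0.2739
Craft lager (4-pack) £13.21: alcoholic beverages → 9.5% → £1.25495
Stainless water bottle £24.62: all other tangible goods → 5.5% → £1.3541
Office chair £189.83: furniture → 6.5% → £12.33895
Area rug (5x8) £393.76: furniture → 6.5% + 2% surcharge = 8.5% → £33.4696
Nightstand £173.52: furniture → 6.5% → £11.2788
Wall mirror £110.10: furniture → 6.5% → £7.1565
Scented candle £22.94: all other tangible goods → 5.5% → £1.2617
Six-pack IPA £18.21: alcoholic beverages → 9.5% → £1.72995
AA batteries (8-pack) £7.21: all other tangible goods → 5.5% → £0.39655
Bottle of whiskey £70.66: alcoholic beverages → 9.5% → £6.7127
Unrounded tax sum = £77.2277 → £77.23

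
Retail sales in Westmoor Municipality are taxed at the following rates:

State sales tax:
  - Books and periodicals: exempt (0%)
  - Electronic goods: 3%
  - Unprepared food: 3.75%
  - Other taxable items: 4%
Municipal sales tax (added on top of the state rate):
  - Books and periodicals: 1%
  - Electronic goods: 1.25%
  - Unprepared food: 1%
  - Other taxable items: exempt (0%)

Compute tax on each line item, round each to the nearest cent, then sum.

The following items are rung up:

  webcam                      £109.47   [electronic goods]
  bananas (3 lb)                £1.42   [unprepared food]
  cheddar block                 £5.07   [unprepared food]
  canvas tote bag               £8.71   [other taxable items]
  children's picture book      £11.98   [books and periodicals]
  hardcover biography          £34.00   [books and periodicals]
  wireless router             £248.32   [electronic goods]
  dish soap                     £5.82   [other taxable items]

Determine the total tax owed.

Webcam £109.47: electronic goods → 3% + 1.25% municipal = 4.25% → £4.65
Bananas (3 lb) £1.42: unprepared food → 3.75% + 1% municipal = 4.75% → £0.07
Cheddar block £5.07: unprepared food → 3.75% + 1% municipal = 4.75% → £0.24
Canvas tote bag £8.71: other taxable items → 4% + 0% municipal = 4% → £0.35
Children's picture book £11.98: books and periodicals → 0% + 1% municipal = 1% → £0.12
Hardcover biography £34.00: books and periodicals → 0% + 1% municipal = 1% → £0.34
Wireless router £248.32: electronic goods → 3% + 1.25% municipal = 4.25% → £10.55
Dish soap £5.82: other taxable items → 4% + 0% municipal = 4% → £0.23
Total tax = £4.65 + £0.07 + £0.24 + £0.35 + £0.12 + £0.34 + £10.55 + £0.23 = £16.55

£16.55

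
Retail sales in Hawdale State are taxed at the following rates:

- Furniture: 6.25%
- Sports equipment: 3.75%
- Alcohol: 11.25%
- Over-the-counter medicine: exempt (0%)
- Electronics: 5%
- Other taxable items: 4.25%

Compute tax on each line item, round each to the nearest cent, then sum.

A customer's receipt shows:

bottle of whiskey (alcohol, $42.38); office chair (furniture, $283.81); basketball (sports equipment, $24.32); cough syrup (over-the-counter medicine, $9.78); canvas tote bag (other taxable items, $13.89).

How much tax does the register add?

$24.01

Bottle of whiskey $42.38: alcohol → 11.25% → $4.77
Office chair $283.81: furniture → 6.25% → $17.74
Basketball $24.32: sports equipment → 3.75% → $0.91
Cough syrup $9.78: over-the-counter medicine → 0% → $0.00
Canvas tote bag $13.89: other taxable items → 4.25% → $0.59
Total tax = $4.77 + $17.74 + $0.91 + $0.59 = $24.01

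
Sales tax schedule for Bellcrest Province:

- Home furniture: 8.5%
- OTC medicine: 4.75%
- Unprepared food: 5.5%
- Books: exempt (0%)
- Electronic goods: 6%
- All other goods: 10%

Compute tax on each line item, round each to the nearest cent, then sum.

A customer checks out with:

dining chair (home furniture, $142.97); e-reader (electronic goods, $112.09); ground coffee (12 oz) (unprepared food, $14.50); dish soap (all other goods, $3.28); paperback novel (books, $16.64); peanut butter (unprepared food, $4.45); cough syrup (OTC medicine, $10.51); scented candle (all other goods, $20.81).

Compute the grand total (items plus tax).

Dining chair $142.97: home furniture → 8.5% → $12.15
E-reader $112.09: electronic goods → 6% → $6.73
Ground coffee (12 oz) $14.50: unprepared food → 5.5% → $0.80
Dish soap $3.28: all other goods → 10% → $0.33
Paperback novel $16.64: books → 0% → $0.00
Peanut butter $4.45: unprepared food → 5.5% → $0.24
Cough syrup $10.51: OTC medicine → 4.75% → $0.50
Scented candle $20.81: all other goods → 10% → $2.08
Subtotal = $325.25; tax = $22.83; total due = $348.08

$348.08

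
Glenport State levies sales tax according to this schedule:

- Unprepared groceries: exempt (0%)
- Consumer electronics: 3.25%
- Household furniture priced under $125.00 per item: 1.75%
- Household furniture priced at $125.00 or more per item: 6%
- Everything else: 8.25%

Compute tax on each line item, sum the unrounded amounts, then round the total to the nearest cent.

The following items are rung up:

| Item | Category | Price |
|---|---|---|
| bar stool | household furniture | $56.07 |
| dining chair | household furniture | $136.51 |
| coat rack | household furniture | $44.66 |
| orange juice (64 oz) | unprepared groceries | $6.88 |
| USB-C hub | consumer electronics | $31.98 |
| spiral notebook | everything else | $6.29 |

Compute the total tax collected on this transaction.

$11.51

Bar stool $56.07: household furniture, under $125.00 → 1.75% → $0.981225
Dining chair $136.51: household furniture, $125.00 or more → 6% → $8.1906
Coat rack $44.66: household furniture, under $125.00 → 1.75% → $0.78155
Orange juice (64 oz) $6.88: unprepared groceries → 0% → $0.00
USB-C hub $31.98: consumer electronics → 3.25% → $1.03935
Spiral notebook $6.29: everything else → 8.25% → $0.518925
Unrounded tax sum = $11.51165 → $11.51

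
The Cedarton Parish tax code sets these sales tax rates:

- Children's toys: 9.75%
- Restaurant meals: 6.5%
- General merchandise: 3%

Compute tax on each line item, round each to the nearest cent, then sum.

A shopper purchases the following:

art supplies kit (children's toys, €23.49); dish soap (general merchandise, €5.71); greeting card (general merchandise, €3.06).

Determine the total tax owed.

€2.55

Art supplies kit €23.49: children's toys → 9.75% → €2.29
Dish soap €5.71: general merchandise → 3% → €0.17
Greeting card €3.06: general merchandise → 3% → €0.09
Total tax = €2.29 + €0.17 + €0.09 = €2.55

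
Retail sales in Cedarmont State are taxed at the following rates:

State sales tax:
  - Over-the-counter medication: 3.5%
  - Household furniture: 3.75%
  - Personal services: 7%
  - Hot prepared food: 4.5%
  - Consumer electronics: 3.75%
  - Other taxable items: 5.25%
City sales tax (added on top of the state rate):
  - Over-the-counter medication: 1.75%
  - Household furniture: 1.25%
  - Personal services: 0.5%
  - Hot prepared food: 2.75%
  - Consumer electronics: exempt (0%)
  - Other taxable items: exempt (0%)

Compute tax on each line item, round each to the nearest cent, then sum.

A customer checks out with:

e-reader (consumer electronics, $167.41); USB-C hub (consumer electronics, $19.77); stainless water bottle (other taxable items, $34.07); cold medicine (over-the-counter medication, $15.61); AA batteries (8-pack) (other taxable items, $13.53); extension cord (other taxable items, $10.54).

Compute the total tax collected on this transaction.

$10.89

E-reader $167.41: consumer electronics → 3.75% + 0% city = 3.75% → $6.28
USB-C hub $19.77: consumer electronics → 3.75% + 0% city = 3.75% → $0.74
Stainless water bottle $34.07: other taxable items → 5.25% + 0% city = 5.25% → $1.79
Cold medicine $15.61: over-the-counter medication → 3.5% + 1.75% city = 5.25% → $0.82
AA batteries (8-pack) $13.53: other taxable items → 5.25% + 0% city = 5.25% → $0.71
Extension cord $10.54: other taxable items → 5.25% + 0% city = 5.25% → $0.55
Total tax = $6.28 + $0.74 + $1.79 + $0.82 + $0.71 + $0.55 = $10.89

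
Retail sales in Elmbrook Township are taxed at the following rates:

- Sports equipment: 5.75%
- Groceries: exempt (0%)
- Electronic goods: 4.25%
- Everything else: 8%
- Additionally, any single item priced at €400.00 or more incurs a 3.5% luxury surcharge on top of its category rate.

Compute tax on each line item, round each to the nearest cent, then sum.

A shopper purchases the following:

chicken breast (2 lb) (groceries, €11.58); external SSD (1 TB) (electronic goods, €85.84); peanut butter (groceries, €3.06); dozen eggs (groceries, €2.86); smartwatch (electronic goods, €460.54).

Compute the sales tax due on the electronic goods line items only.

€39.34

External SSD (1 TB) €85.84: electronic goods → 4.25% → €3.65
Smartwatch €460.54: electronic goods → 4.25% + 3.5% surcharge = 7.75% → €35.69
Tax on electronic goods = €3.65 + €35.69 = €39.34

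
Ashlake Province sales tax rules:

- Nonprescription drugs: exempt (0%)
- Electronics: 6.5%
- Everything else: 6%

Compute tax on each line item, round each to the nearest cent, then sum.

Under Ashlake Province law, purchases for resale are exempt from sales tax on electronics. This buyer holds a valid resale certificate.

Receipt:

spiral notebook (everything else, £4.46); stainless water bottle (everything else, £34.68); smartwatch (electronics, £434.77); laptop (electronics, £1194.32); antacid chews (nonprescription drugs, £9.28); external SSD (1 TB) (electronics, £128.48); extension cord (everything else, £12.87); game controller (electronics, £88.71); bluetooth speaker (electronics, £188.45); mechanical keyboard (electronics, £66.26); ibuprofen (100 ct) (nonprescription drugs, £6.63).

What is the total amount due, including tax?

Spiral notebook £4.46: everything else → 6% → £0.27
Stainless water bottle £34.68: everything else → 6% → £2.08
Smartwatch £434.77: electronics, buyer-exempt → 0% → £0.00
Laptop £1194.32: electronics, buyer-exempt → 0% → £0.00
Antacid chews £9.28: nonprescription drugs → 0% → £0.00
External SSD (1 TB) £128.48: electronics, buyer-exempt → 0% → £0.00
Extension cord £12.87: everything else → 6% → £0.77
Game controller £88.71: electronics, buyer-exempt → 0% → £0.00
Bluetooth speaker £188.45: electronics, buyer-exempt → 0% → £0.00
Mechanical keyboard £66.26: electronics, buyer-exempt → 0% → £0.00
Ibuprofen (100 ct) £6.63: nonprescription drugs → 0% → £0.00
Subtotal = £2168.91; tax = £3.12; total due = £2172.03

£2172.03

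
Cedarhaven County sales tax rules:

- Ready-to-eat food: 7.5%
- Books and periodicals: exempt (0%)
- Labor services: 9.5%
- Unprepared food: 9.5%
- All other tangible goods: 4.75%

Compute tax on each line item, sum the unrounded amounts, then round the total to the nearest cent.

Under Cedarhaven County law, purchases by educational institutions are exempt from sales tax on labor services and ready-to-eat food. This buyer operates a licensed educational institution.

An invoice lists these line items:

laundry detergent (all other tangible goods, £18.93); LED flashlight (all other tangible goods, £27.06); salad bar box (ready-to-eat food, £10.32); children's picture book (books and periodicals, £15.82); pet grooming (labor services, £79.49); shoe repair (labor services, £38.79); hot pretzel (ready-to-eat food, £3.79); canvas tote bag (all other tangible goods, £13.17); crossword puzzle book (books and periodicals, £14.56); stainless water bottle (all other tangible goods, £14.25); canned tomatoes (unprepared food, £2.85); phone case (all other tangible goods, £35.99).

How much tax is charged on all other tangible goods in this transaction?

£5.20

Laundry detergent £18.93: all other tangible goods → 4.75% → £0.899175
LED flashlight £27.06: all other tangible goods → 4.75% → £1.28535
Canvas tote bag £13.17: all other tangible goods → 4.75% → £0.625575
Stainless water bottle £14.25: all other tangible goods → 4.75% → £0.676875
Phone case £35.99: all other tangible goods → 4.75% → £1.709525
Tax on all other tangible goods: unrounded sum = £5.1965 → £5.20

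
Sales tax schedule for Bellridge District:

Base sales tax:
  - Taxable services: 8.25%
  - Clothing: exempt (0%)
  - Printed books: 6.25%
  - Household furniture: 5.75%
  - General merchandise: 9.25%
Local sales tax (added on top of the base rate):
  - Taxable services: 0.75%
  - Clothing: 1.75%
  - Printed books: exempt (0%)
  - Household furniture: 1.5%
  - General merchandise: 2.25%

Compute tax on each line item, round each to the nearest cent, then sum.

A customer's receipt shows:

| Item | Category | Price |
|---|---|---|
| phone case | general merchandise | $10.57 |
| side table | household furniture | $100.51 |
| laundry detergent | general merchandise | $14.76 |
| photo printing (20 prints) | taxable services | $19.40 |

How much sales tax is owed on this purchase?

Phone case $10.57: general merchandise → 9.25% + 2.25% local = 11.5% → $1.22
Side table $100.51: household furniture → 5.75% + 1.5% local = 7.25% → $7.29
Laundry detergent $14.76: general merchandise → 9.25% + 2.25% local = 11.5% → $1.70
Photo printing (20 prints) $19.40: taxable services → 8.25% + 0.75% local = 9% → $1.75
Total tax = $1.22 + $7.29 + $1.70 + $1.75 = $11.96

$11.96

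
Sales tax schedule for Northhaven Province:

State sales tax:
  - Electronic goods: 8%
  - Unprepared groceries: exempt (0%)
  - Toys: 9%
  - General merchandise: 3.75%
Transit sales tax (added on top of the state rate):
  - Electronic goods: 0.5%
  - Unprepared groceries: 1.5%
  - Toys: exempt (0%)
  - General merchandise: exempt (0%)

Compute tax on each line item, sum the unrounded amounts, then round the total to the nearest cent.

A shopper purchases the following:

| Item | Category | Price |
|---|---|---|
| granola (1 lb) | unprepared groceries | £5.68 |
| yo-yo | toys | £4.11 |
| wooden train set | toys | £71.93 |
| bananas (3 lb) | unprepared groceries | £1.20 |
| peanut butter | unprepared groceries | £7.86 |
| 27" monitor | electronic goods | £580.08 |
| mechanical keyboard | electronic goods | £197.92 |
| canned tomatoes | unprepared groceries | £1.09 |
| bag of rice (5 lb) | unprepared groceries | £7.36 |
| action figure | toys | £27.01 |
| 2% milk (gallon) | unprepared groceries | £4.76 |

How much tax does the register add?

Granola (1 lb) £5.68: unprepared groceries → 0% + 1.5% transit = 1.5% → £0.0852
Yo-yo £4.11: toys → 9% + 0% transit = 9% → £0.3699
Wooden train set £71.93: toys → 9% + 0% transit = 9% → £6.4737
Bananas (3 lb) £1.20: unprepared groceries → 0% + 1.5% transit = 1.5% → £0.018
Peanut butter £7.86: unprepared groceries → 0% + 1.5% transit = 1.5% → £0.1179
27" monitor £580.08: electronic goods → 8% + 0.5% transit = 8.5% → £49.3068
Mechanical keyboard £197.92: electronic goods → 8% + 0.5% transit = 8.5% → £16.8232
Canned tomatoes £1.09: unprepared groceries → 0% + 1.5% transit = 1.5% → £0.01635
Bag of rice (5 lb) £7.36: unprepared groceries → 0% + 1.5% transit = 1.5% → £0.1104
Action figure £27.01: toys → 9% + 0% transit = 9% → £2.4309
2% milk (gallon) £4.76: unprepared groceries → 0% + 1.5% transit = 1.5% → £0.0714
Unrounded tax sum = £75.82375 → £75.82

£75.82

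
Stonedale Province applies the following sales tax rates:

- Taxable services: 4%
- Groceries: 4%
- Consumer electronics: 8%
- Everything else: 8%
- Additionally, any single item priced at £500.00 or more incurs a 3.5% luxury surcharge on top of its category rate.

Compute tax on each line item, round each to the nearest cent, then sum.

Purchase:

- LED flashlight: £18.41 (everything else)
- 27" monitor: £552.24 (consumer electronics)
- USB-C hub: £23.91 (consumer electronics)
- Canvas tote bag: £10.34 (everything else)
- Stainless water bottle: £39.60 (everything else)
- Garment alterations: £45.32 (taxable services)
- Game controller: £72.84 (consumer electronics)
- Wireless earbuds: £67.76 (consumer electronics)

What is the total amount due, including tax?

LED flashlight £18.41: everything else → 8% → £1.47
27" monitor £552.24: consumer electronics → 8% + 3.5% surcharge = 11.5% → £63.51
USB-C hub £23.91: consumer electronics → 8% → £1.91
Canvas tote bag £10.34: everything else → 8% → £0.83
Stainless water bottle £39.60: everything else → 8% → £3.17
Garment alterations £45.32: taxable services → 4% → £1.81
Game controller £72.84: consumer electronics → 8% → £5.83
Wireless earbuds £67.76: consumer electronics → 8% → £5.42
Subtotal = £830.42; tax = £83.95; total due = £914.37

£914.37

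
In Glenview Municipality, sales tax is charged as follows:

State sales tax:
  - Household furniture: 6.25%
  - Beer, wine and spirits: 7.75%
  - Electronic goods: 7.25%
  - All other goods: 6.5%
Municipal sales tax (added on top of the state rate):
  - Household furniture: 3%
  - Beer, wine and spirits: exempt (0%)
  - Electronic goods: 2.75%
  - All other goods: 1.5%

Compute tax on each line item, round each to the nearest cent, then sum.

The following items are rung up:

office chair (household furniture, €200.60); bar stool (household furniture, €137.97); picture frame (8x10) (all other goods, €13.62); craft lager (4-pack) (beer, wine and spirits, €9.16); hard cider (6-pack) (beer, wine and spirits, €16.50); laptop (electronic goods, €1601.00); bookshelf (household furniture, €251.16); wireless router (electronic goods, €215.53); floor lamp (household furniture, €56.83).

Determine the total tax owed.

€244.54

Office chair €200.60: household furniture → 6.25% + 3% municipal = 9.25% → €18.56
Bar stool €137.97: household furniture → 6.25% + 3% municipal = 9.25% → €12.76
Picture frame (8x10) €13.62: all other goods → 6.5% + 1.5% municipal = 8% → €1.09
Craft lager (4-pack) €9.16: beer, wine and spirits → 7.75% + 0% municipal = 7.75% → €0.71
Hard cider (6-pack) €16.50: beer, wine and spirits → 7.75% + 0% municipal = 7.75% → €1.28
Laptop €1601.00: electronic goods → 7.25% + 2.75% municipal = 10% → €160.10
Bookshelf €251.16: household furniture → 6.25% + 3% municipal = 9.25% → €23.23
Wireless router €215.53: electronic goods → 7.25% + 2.75% municipal = 10% → €21.55
Floor lamp €56.83: household furniture → 6.25% + 3% municipal = 9.25% → €5.26
Total tax = €18.56 + €12.76 + €1.09 + €0.71 + €1.28 + €160.10 + €23.23 + €21.55 + €5.26 = €244.54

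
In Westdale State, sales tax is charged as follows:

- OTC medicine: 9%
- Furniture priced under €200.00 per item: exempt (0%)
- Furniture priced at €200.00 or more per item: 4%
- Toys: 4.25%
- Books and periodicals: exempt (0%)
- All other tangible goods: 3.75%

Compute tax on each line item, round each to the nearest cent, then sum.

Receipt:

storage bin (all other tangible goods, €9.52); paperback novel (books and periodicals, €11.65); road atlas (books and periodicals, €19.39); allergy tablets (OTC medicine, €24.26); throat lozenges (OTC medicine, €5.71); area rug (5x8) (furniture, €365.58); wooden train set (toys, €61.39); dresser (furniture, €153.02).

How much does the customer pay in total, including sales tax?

Storage bin €9.52: all other tangible goods → 3.75% → €0.36
Paperback novel €11.65: books and periodicals → 0% → €0.00
Road atlas €19.39: books and periodicals → 0% → €0.00
Allergy tablets €24.26: OTC medicine → 9% → €2.18
Throat lozenges €5.71: OTC medicine → 9% → €0.51
Area rug (5x8) €365.58: furniture, €200.00 or more → 4% → €14.62
Wooden train set €61.39: toys → 4.25% → €2.61
Dresser €153.02: furniture, under €200.00 → 0% → €0.00
Subtotal = €650.52; tax = €20.28; total due = €670.80

€670.80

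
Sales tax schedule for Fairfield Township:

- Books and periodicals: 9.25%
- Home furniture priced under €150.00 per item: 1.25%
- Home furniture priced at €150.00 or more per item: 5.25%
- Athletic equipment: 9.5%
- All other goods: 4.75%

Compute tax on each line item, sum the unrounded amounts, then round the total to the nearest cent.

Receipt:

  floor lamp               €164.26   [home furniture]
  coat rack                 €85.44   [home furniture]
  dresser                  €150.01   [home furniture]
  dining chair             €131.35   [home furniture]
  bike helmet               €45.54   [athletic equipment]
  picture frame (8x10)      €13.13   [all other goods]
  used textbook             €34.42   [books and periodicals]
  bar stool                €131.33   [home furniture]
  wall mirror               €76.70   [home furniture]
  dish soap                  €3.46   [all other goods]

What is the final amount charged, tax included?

€865.75

Floor lamp €164.26: home furniture, €150.00 or more → 5.25% → €8.62365
Coat rack €85.44: home furniture, under €150.00 → 1.25% → €1.068
Dresser €150.01: home furniture, €150.00 or more → 5.25% → €7.875525
Dining chair €131.35: home furniture, under €150.00 → 1.25% → €1.641875
Bike helmet €45.54: athletic equipment → 9.5% → €4.3263
Picture frame (8x10) €13.13: all other goods → 4.75% → €0.623675
Used textbook €34.42: books and periodicals → 9.25% → €3.18385
Bar stool €131.33: home furniture, under €150.00 → 1.25% → €1.641625
Wall mirror €76.70: home furniture, under €150.00 → 1.25% → €0.95875
Dish soap €3.46: all other goods → 4.75% → €0.16435
Subtotal = €835.64; unrounded tax = €30.1076 → €30.11; total due = €865.75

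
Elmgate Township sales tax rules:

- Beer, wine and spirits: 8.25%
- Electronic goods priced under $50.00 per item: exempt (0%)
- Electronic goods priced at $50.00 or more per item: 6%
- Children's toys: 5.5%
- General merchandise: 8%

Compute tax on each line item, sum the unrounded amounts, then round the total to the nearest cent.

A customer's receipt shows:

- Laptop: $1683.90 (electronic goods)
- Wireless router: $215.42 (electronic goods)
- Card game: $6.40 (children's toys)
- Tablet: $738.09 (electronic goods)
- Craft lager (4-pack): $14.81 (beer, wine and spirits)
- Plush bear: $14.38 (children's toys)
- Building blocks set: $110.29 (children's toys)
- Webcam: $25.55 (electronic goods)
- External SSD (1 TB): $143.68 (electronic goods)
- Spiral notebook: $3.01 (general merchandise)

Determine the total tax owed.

$175.54

Laptop $1683.90: electronic goods, $50.00 or more → 6% → $101.034
Wireless router $215.42: electronic goods, $50.00 or more → 6% → $12.9252
Card game $6.40: children's toys → 5.5% → $0.352
Tablet $738.09: electronic goods, $50.00 or more → 6% → $44.2854
Craft lager (4-pack) $14.81: beer, wine and spirits → 8.25% → $1.221825
Plush bear $14.38: children's toys → 5.5% → $0.7909
Building blocks set $110.29: children's toys → 5.5% → $6.06595
Webcam $25.55: electronic goods, under $50.00 → 0% → $0.00
External SSD (1 TB) $143.68: electronic goods, $50.00 or more → 6% → $8.6208
Spiral notebook $3.01: general merchandise → 8% → $0.2408
Unrounded tax sum = $175.536875 → $175.54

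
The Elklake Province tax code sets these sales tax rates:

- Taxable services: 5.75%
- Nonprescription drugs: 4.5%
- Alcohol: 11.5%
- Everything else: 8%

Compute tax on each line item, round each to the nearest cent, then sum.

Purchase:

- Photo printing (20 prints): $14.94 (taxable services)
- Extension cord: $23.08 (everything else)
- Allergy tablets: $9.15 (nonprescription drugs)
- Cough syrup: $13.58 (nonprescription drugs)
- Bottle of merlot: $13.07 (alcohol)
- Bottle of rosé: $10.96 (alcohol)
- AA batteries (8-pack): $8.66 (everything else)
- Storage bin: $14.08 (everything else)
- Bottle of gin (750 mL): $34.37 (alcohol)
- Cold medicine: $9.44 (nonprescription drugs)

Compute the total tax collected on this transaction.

Photo printing (20 prints) $14.94: taxable services → 5.75% → $0.86
Extension cord $23.08: everything else → 8% → $1.85
Allergy tablets $9.15: nonprescription drugs → 4.5% → $0.41
Cough syrup $13.58: nonprescription drugs → 4.5% → $0.61
Bottle of merlot $13.07: alcohol → 11.5% → $1.50
Bottle of rosé $10.96: alcohol → 11.5% → $1.26
AA batteries (8-pack) $8.66: everything else → 8% → $0.69
Storage bin $14.08: everything else → 8% → $1.13
Bottle of gin (750 mL) $34.37: alcohol → 11.5% → $3.95
Cold medicine $9.44: nonprescription drugs → 4.5% → $0.42
Total tax = $0.86 + $1.85 + $0.41 + $0.61 + $1.50 + $1.26 + $0.69 + $1.13 + $3.95 + $0.42 = $12.68

$12.68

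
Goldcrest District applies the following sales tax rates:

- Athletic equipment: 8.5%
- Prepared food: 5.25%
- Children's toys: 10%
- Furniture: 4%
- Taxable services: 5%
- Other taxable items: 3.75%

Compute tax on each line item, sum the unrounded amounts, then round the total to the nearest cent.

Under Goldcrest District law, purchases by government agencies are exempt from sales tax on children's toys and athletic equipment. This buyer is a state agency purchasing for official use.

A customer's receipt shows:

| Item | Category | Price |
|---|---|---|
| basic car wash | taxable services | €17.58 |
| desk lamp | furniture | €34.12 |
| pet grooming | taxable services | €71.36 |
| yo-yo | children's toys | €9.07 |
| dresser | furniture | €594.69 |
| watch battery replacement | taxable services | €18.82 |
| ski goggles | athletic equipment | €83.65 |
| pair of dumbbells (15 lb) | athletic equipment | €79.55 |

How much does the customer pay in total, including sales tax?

€939.38

Basic car wash €17.58: taxable services → 5% → €0.879
Desk lamp €34.12: furniture → 4% → €1.3648
Pet grooming €71.36: taxable services → 5% → €3.568
Yo-yo €9.07: children's toys, buyer-exempt → 0% → €0.00
Dresser €594.69: furniture → 4% → €23.7876
Watch battery replacement €18.82: taxable services → 5% → €0.941
Ski goggles €83.65: athletic equipment, buyer-exempt → 0% → €0.00
Pair of dumbbells (15 lb) €79.55: athletic equipment, buyer-exempt → 0% → €0.00
Subtotal = €908.84; unrounded tax = €30.5404 → €30.54; total due = €939.38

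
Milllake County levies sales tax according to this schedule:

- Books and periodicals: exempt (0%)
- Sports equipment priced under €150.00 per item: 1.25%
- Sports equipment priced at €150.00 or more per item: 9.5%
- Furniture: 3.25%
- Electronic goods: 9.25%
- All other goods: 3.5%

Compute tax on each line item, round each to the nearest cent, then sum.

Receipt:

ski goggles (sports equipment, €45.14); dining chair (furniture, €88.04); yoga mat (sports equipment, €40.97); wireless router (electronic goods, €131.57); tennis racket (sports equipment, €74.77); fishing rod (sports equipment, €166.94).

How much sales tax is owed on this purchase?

Ski goggles €45.14: sports equipment, under €150.00 → 1.25% → €0.56
Dining chair €88.04: furniture → 3.25% → €2.86
Yoga mat €40.97: sports equipment, under €150.00 → 1.25% → €0.51
Wireless router €131.57: electronic goods → 9.25% → €12.17
Tennis racket €74.77: sports equipment, under €150.00 → 1.25% → €0.93
Fishing rod €166.94: sports equipment, €150.00 or more → 9.5% → €15.86
Total tax = €0.56 + €2.86 + €0.51 + €12.17 + €0.93 + €15.86 = €32.89

€32.89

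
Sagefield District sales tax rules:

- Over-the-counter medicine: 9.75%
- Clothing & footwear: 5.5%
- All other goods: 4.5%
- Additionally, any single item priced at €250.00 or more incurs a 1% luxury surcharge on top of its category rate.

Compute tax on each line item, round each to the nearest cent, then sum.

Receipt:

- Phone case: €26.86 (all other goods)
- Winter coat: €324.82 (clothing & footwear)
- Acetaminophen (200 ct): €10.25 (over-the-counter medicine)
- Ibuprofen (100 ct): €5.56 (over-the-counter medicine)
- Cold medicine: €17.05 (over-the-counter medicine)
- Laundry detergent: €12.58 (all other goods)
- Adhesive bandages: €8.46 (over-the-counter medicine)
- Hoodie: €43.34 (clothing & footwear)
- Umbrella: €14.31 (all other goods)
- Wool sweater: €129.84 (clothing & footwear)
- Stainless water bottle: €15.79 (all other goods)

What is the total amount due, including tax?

€646.64

Phone case €26.86: all other goods → 4.5% → €1.21
Winter coat €324.82: clothing & footwear → 5.5% + 1% surcharge = 6.5% → €21.11
Acetaminophen (200 ct) €10.25: over-the-counter medicine → 9.75% → €1.00
Ibuprofen (100 ct) €5.56: over-the-counter medicine → 9.75% → €0.54
Cold medicine €17.05: over-the-counter medicine → 9.75% → €1.66
Laundry detergent €12.58: all other goods → 4.5% → €0.57
Adhesive bandages €8.46: over-the-counter medicine → 9.75% → €0.82
Hoodie €43.34: clothing & footwear → 5.5% → €2.38
Umbrella €14.31: all other goods → 4.5% → €0.64
Wool sweater €129.84: clothing & footwear → 5.5% → €7.14
Stainless water bottle €15.79: all other goods → 4.5% → €0.71
Subtotal = €608.86; tax = €37.78; total due = €646.64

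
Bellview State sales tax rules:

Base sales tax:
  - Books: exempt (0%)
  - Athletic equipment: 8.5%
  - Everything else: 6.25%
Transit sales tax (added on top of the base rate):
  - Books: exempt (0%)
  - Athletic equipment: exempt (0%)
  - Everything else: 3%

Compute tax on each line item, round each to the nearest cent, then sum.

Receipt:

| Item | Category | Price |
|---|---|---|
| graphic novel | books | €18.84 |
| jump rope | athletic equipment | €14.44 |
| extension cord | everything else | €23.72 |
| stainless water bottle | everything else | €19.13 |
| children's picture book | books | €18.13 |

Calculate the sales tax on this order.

€5.19

Graphic novel €18.84: books → 0% + 0% transit = 0% → €0.00
Jump rope €14.44: athletic equipment → 8.5% + 0% transit = 8.5% → €1.23
Extension cord €23.72: everything else → 6.25% + 3% transit = 9.25% → €2.19
Stainless water bottle €19.13: everything else → 6.25% + 3% transit = 9.25% → €1.77
Children's picture book €18.13: books → 0% + 0% transit = 0% → €0.00
Total tax = €1.23 + €2.19 + €1.77 = €5.19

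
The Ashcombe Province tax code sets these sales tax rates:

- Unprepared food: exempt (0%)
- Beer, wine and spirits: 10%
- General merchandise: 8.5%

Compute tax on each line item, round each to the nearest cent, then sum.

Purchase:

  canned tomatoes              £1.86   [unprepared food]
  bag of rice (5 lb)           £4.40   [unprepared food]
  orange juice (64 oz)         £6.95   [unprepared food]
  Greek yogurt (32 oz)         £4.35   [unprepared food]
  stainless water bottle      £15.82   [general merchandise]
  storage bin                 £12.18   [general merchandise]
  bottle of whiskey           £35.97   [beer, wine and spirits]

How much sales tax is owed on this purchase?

Canned tomatoes £1.86: unprepared food → 0% → £0.00
Bag of rice (5 lb) £4.40: unprepared food → 0% → £0.00
Orange juice (64 oz) £6.95: unprepared food → 0% → £0.00
Greek yogurt (32 oz) £4.35: unprepared food → 0% → £0.00
Stainless water bottle £15.82: general merchandise → 8.5% → £1.34
Storage bin £12.18: general merchandise → 8.5% → £1.04
Bottle of whiskey £35.97: beer, wine and spirits → 10% → £3.60
Total tax = £1.34 + £1.04 + £3.60 = £5.98

£5.98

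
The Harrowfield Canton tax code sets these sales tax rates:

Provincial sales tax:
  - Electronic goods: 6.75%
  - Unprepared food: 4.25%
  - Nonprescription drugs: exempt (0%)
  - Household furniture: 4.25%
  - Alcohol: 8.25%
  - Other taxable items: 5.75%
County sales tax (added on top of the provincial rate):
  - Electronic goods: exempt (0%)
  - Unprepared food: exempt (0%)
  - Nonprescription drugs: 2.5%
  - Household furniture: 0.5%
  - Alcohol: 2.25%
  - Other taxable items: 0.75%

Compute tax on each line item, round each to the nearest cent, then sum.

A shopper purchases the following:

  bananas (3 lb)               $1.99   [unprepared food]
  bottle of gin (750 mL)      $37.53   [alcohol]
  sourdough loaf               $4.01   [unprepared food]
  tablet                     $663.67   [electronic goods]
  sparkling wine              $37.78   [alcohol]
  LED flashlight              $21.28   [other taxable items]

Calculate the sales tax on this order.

Bananas (3 lb) $1.99: unprepared food → 4.25% + 0% county = 4.25% → $0.08
Bottle of gin (750 mL) $37.53: alcohol → 8.25% + 2.25% county = 10.5% → $3.94
Sourdough loaf $4.01: unprepared food → 4.25% + 0% county = 4.25% → $0.17
Tablet $663.67: electronic goods → 6.75% + 0% county = 6.75% → $44.80
Sparkling wine $37.78: alcohol → 8.25% + 2.25% county = 10.5% → $3.97
LED flashlight $21.28: other taxable items → 5.75% + 0.75% county = 6.5% → $1.38
Total tax = $0.08 + $3.94 + $0.17 + $44.80 + $3.97 + $1.38 = $54.34

$54.34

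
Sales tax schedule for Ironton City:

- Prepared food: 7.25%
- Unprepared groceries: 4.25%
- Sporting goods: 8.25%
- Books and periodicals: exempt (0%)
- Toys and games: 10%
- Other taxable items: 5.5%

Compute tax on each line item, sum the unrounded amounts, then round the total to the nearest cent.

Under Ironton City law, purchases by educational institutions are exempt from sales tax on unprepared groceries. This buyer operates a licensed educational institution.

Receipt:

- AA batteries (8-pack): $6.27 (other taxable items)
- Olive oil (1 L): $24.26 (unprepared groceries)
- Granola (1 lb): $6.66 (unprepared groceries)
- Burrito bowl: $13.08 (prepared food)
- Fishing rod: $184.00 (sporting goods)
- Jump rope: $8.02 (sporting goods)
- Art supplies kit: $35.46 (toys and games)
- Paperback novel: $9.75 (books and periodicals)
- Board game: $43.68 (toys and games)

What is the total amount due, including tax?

$356.23

AA batteries (8-pack) $6.27: other taxable items → 5.5% → $0.34485
Olive oil (1 L) $24.26: unprepared groceries, buyer-exempt → 0% → $0.00
Granola (1 lb) $6.66: unprepared groceries, buyer-exempt → 0% → $0.00
Burrito bowl $13.08: prepared food → 7.25% → $0.9483
Fishing rod $184.00: sporting goods → 8.25% → $15.18
Jump rope $8.02: sporting goods → 8.25% → $0.66165
Art supplies kit $35.46: toys and games → 10% → $3.546
Paperback novel $9.75: books and periodicals → 0% → $0.00
Board game $43.68: toys and games → 10% → $4.368
Subtotal = $331.18; unrounded tax = $25.0488 → $25.05; total due = $356.23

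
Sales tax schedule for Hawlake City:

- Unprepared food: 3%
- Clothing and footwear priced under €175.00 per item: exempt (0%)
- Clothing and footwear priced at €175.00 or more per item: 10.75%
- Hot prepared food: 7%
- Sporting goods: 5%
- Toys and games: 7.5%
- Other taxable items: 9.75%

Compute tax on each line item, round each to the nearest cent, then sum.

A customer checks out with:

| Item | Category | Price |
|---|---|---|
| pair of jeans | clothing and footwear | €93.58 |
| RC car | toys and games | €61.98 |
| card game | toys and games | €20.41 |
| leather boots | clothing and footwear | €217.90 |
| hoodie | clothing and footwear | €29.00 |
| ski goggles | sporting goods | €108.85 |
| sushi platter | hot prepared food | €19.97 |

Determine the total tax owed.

€36.44

Pair of jeans €93.58: clothing and footwear, under €175.00 → 0% → €0.00
RC car €61.98: toys and games → 7.5% → €4.65
Card game €20.41: toys and games → 7.5% → €1.53
Leather boots €217.90: clothing and footwear, €175.00 or more → 10.75% → €23.42
Hoodie €29.00: clothing and footwear, under €175.00 → 0% → €0.00
Ski goggles €108.85: sporting goods → 5% → €5.44
Sushi platter €19.97: hot prepared food → 7% → €1.40
Total tax = €4.65 + €1.53 + €23.42 + €5.44 + €1.40 = €36.44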